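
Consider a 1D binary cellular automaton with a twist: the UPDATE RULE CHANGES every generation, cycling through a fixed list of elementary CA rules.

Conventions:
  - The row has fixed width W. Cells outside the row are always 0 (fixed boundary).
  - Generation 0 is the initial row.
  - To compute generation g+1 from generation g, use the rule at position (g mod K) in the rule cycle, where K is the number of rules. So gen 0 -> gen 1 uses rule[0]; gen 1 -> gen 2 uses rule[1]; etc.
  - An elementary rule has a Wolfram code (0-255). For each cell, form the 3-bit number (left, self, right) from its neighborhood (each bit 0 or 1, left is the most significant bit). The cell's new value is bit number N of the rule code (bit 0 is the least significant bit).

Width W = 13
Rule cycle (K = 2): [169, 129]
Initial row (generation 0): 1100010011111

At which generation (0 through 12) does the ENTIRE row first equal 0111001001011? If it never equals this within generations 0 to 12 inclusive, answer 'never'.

Gen 0: 1100010011111
Gen 1 (rule 169): 1001000011110
Gen 2 (rule 129): 0000011001100
Gen 3 (rule 169): 1111010001001
Gen 4 (rule 129): 0110000100000
Gen 5 (rule 169): 0100110001111
Gen 6 (rule 129): 0000000100110
Gen 7 (rule 169): 1111110000100
Gen 8 (rule 129): 0111100110001
Gen 9 (rule 169): 0111000100100
Gen 10 (rule 129): 0010010000001
Gen 11 (rule 169): 1000000111100
Gen 12 (rule 129): 0011110011001

Answer: never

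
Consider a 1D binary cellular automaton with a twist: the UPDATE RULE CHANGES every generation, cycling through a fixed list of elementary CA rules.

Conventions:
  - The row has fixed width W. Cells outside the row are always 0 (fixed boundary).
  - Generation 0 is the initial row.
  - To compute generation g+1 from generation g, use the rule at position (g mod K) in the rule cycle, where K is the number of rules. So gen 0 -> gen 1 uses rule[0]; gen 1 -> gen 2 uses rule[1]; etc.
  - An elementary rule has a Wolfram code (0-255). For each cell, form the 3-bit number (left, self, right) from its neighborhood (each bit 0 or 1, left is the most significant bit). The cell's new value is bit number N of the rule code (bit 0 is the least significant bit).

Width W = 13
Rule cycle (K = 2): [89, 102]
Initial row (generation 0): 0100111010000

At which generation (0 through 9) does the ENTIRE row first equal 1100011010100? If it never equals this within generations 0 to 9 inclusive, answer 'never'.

Answer: 4

Derivation:
Gen 0: 0100111010000
Gen 1 (rule 89): 0010101001111
Gen 2 (rule 102): 0111111010001
Gen 3 (rule 89): 0100001001100
Gen 4 (rule 102): 1100011010100
Gen 5 (rule 89): 1111011000011
Gen 6 (rule 102): 0001101000101
Gen 7 (rule 89): 1101100110000
Gen 8 (rule 102): 0110101010000
Gen 9 (rule 89): 0110000001111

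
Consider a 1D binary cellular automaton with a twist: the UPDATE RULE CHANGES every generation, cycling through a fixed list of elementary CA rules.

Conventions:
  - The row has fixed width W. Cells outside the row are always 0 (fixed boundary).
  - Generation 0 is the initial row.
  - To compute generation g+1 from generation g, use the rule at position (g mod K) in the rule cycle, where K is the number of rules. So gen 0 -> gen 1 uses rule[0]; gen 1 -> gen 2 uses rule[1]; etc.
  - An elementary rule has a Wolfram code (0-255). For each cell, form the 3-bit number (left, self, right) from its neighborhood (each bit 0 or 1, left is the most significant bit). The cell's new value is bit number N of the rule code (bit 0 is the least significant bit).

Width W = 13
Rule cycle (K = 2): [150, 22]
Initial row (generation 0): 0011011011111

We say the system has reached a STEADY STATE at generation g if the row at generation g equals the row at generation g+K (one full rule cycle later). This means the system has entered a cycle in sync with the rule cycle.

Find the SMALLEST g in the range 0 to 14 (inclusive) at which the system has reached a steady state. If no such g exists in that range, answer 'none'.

Answer: 12

Derivation:
Gen 0: 0011011011111
Gen 1 (rule 150): 0100000001110
Gen 2 (rule 22): 1110000010001
Gen 3 (rule 150): 0101000111011
Gen 4 (rule 22): 1101101000000
Gen 5 (rule 150): 0000001100000
Gen 6 (rule 22): 0000010010000
Gen 7 (rule 150): 0000111111000
Gen 8 (rule 22): 0001000000100
Gen 9 (rule 150): 0011100001110
Gen 10 (rule 22): 0100010010001
Gen 11 (rule 150): 1110111111011
Gen 12 (rule 22): 0000000000000
Gen 13 (rule 150): 0000000000000
Gen 14 (rule 22): 0000000000000
Gen 15 (rule 150): 0000000000000
Gen 16 (rule 22): 0000000000000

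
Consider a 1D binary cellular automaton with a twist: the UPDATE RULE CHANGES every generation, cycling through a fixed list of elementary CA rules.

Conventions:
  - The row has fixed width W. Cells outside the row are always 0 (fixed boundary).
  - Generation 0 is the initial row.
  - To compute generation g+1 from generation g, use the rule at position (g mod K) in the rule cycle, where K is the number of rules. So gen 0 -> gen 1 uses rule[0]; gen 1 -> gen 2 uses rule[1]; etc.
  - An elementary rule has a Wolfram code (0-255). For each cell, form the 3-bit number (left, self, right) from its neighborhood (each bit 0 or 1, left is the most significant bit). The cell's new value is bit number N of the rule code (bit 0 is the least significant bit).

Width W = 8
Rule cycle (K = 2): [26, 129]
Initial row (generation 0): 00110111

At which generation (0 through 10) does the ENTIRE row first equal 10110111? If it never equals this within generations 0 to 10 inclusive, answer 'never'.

Answer: never

Derivation:
Gen 0: 00110111
Gen 1 (rule 26): 01100100
Gen 2 (rule 129): 00000001
Gen 3 (rule 26): 00000010
Gen 4 (rule 129): 11111000
Gen 5 (rule 26): 10000100
Gen 6 (rule 129): 00110001
Gen 7 (rule 26): 01101010
Gen 8 (rule 129): 00000000
Gen 9 (rule 26): 00000000
Gen 10 (rule 129): 11111111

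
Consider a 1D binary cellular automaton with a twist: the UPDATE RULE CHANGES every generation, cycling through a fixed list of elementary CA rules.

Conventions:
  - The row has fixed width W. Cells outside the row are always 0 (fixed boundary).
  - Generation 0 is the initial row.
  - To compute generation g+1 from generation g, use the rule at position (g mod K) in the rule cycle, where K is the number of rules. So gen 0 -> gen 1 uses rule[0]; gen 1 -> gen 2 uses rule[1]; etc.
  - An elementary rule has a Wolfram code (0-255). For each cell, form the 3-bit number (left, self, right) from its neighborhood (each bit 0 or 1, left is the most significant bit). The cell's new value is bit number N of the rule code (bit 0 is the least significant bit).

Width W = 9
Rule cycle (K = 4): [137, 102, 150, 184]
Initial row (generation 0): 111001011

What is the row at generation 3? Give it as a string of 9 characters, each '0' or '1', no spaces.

Gen 0: 111001011
Gen 1 (rule 137): 110000010
Gen 2 (rule 102): 010000110
Gen 3 (rule 150): 111001001

Answer: 111001001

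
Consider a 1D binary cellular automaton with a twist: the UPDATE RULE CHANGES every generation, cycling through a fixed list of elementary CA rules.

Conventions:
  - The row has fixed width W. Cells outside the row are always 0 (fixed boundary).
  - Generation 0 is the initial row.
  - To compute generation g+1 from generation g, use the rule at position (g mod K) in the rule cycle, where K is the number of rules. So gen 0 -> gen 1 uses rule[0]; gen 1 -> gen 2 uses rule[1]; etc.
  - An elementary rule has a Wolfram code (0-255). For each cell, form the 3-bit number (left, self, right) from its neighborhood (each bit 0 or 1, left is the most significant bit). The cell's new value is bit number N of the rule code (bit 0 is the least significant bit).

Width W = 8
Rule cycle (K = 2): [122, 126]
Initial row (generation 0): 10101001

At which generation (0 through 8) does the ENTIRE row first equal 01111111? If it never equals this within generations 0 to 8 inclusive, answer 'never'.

Answer: never

Derivation:
Gen 0: 10101001
Gen 1 (rule 122): 01010110
Gen 2 (rule 126): 11111111
Gen 3 (rule 122): 10000001
Gen 4 (rule 126): 11000011
Gen 5 (rule 122): 11100111
Gen 6 (rule 126): 10111101
Gen 7 (rule 122): 01100110
Gen 8 (rule 126): 11111111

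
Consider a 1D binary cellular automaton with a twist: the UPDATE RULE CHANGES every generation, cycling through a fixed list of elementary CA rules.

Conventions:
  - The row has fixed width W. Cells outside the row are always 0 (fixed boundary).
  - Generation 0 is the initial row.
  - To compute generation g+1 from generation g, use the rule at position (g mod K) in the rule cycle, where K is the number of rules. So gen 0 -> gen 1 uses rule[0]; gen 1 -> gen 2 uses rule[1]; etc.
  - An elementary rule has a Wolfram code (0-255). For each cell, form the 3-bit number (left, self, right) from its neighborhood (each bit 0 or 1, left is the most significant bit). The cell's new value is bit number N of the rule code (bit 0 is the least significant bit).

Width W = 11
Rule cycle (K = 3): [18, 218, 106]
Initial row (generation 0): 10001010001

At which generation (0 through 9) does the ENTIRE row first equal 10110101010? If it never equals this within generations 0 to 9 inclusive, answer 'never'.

Gen 0: 10001010001
Gen 1 (rule 18): 01010001010
Gen 2 (rule 218): 10001010001
Gen 3 (rule 106): 00010100010
Gen 4 (rule 18): 00100010101
Gen 5 (rule 218): 01010100000
Gen 6 (rule 106): 10101000000
Gen 7 (rule 18): 00000100000
Gen 8 (rule 218): 00001010000
Gen 9 (rule 106): 00010100000

Answer: never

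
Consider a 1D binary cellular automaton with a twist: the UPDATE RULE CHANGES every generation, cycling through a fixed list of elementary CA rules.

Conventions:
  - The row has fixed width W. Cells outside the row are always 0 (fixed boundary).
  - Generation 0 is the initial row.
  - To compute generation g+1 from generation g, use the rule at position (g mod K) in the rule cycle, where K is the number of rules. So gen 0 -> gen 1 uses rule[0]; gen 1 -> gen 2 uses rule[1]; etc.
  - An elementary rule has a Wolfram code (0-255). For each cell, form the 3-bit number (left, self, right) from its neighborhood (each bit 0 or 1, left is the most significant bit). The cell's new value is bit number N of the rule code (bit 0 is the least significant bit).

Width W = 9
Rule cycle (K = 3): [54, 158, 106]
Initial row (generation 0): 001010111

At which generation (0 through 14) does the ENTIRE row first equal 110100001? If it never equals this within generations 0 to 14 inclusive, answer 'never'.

Gen 0: 001010111
Gen 1 (rule 54): 011111000
Gen 2 (rule 158): 111110100
Gen 3 (rule 106): 100011000
Gen 4 (rule 54): 110100100
Gen 5 (rule 158): 100111110
Gen 6 (rule 106): 001100010
Gen 7 (rule 54): 010010111
Gen 8 (rule 158): 111110110
Gen 9 (rule 106): 100011110
Gen 10 (rule 54): 110100001
Gen 11 (rule 158): 100110011
Gen 12 (rule 106): 001110111
Gen 13 (rule 54): 010001000
Gen 14 (rule 158): 111011100

Answer: 10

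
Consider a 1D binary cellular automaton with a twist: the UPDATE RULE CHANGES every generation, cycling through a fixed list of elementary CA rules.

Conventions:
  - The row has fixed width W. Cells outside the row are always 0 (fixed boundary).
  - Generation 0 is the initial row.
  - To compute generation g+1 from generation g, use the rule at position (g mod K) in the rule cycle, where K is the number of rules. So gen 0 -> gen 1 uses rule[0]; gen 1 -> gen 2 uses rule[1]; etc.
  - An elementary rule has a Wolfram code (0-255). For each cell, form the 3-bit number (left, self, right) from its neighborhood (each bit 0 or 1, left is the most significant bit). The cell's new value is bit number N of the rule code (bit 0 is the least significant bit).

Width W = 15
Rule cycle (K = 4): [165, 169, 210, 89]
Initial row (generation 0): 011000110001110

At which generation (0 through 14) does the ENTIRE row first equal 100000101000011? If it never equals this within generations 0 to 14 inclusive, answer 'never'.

Gen 0: 011000110001110
Gen 1 (rule 165): 000010000100100
Gen 2 (rule 169): 111000110000001
Gen 3 (rule 210): 011101011000010
Gen 4 (rule 89): 010100011111001
Gen 5 (rule 165): 011101001110001
Gen 6 (rule 169): 011010001100100
Gen 7 (rule 210): 101001010111010
Gen 8 (rule 89): 000100000101001
Gen 9 (rule 165): 110101110111001
Gen 10 (rule 169): 101011101110000
Gen 11 (rule 210): 000001100111000
Gen 12 (rule 89): 111101110101111
Gen 13 (rule 165): 011010101110110
Gen 14 (rule 169): 010101011101100

Answer: never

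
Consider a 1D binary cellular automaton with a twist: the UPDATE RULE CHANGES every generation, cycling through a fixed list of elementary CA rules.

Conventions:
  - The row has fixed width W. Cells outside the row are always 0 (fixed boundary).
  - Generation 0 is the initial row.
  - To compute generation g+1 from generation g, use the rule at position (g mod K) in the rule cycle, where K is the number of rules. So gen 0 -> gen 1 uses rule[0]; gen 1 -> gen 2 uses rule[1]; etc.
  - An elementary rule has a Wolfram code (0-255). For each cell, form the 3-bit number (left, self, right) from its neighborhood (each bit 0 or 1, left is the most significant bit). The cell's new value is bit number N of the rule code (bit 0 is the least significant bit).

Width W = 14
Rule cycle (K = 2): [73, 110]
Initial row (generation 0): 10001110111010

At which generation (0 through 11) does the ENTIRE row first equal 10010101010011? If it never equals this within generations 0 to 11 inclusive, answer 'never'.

Gen 0: 10001110111010
Gen 1 (rule 73): 00101010101000
Gen 2 (rule 110): 01111111111000
Gen 3 (rule 73): 01000000001011
Gen 4 (rule 110): 11000000011111
Gen 5 (rule 73): 11011111010001
Gen 6 (rule 110): 11110001110011
Gen 7 (rule 73): 10010101010011
Gen 8 (rule 110): 10111111110111
Gen 9 (rule 73): 00100000010101
Gen 10 (rule 110): 01100000111111
Gen 11 (rule 73): 01101110100001

Answer: 7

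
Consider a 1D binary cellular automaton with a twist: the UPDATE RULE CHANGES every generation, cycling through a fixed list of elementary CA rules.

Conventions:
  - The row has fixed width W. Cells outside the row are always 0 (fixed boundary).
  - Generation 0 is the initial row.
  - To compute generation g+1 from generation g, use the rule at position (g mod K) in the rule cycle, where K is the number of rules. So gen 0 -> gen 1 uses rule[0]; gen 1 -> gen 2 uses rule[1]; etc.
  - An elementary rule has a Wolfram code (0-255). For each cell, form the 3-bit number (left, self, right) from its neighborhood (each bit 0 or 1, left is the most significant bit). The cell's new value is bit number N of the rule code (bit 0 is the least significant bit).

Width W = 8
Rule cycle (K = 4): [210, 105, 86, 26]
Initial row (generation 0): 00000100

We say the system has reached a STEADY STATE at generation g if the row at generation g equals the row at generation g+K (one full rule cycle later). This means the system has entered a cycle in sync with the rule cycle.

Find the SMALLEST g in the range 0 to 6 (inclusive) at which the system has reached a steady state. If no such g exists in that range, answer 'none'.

Answer: 5

Derivation:
Gen 0: 00000100
Gen 1 (rule 210): 00001010
Gen 2 (rule 105): 11100100
Gen 3 (rule 86): 00111110
Gen 4 (rule 26): 01100001
Gen 5 (rule 210): 10110010
Gen 6 (rule 105): 01110000
Gen 7 (rule 86): 10011000
Gen 8 (rule 26): 01110100
Gen 9 (rule 210): 10110010
Gen 10 (rule 105): 01110000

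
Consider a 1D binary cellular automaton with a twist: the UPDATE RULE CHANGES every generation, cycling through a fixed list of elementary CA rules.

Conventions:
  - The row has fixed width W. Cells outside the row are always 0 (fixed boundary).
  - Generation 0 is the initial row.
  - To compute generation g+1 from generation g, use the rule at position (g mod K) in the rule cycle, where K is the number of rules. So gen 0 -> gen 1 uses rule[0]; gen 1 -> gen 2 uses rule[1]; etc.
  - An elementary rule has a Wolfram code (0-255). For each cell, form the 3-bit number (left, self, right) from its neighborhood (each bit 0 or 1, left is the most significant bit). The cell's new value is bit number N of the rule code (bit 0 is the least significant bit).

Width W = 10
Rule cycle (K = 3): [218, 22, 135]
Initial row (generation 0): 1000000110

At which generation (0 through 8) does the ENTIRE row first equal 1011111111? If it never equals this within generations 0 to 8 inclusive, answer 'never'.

Answer: 6

Derivation:
Gen 0: 1000000110
Gen 1 (rule 218): 0100001111
Gen 2 (rule 22): 1110010000
Gen 3 (rule 135): 0100110111
Gen 4 (rule 218): 1011110111
Gen 5 (rule 22): 1000000000
Gen 6 (rule 135): 1011111111
Gen 7 (rule 218): 0011111111
Gen 8 (rule 22): 0100000000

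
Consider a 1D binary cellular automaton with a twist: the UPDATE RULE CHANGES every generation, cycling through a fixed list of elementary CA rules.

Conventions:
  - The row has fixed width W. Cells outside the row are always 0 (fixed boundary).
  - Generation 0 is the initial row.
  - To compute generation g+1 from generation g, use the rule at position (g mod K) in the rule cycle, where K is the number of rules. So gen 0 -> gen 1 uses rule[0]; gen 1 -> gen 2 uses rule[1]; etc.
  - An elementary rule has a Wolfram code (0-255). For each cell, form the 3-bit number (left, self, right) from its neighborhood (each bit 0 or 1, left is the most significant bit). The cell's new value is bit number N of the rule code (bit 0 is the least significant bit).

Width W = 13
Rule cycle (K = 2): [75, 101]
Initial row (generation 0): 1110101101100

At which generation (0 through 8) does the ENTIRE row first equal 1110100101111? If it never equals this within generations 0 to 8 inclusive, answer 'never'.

Gen 0: 1110101101100
Gen 1 (rule 75): 1010001101101
Gen 2 (rule 101): 1110100110111
Gen 3 (rule 75): 1010001110101
Gen 4 (rule 101): 1110100011111
Gen 5 (rule 75): 1010001110001
Gen 6 (rule 101): 1110100010101
Gen 7 (rule 75): 1010001100000
Gen 8 (rule 101): 1110100101111

Answer: 8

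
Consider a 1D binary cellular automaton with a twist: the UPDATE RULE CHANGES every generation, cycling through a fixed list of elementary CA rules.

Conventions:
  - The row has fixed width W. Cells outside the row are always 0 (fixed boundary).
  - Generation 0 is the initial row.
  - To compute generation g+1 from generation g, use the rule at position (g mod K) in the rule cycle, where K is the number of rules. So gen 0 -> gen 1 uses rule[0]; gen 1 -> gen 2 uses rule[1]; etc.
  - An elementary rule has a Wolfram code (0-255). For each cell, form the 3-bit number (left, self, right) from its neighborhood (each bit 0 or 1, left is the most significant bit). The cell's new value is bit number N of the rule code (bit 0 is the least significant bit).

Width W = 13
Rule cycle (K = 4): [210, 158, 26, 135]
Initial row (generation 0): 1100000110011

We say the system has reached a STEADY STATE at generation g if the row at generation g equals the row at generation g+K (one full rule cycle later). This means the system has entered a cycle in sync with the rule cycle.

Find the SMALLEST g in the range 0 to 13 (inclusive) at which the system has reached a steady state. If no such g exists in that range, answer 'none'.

Answer: none

Derivation:
Gen 0: 1100000110011
Gen 1 (rule 210): 0110001011101
Gen 2 (rule 158): 1101011011001
Gen 3 (rule 26): 1000010010110
Gen 4 (rule 135): 1011110110000
Gen 5 (rule 210): 0001110011000
Gen 6 (rule 158): 0011101110100
Gen 7 (rule 26): 0110001000010
Gen 8 (rule 135): 1000111011110
Gen 9 (rule 210): 0101011001111
Gen 10 (rule 158): 1101010111110
Gen 11 (rule 26): 1000000100001
Gen 12 (rule 135): 1011111101111
Gen 13 (rule 210): 0001111100111
Gen 14 (rule 158): 0011111011110
Gen 15 (rule 26): 0110000010001
Gen 16 (rule 135): 1000111110111
Gen 17 (rule 210): 0101011110011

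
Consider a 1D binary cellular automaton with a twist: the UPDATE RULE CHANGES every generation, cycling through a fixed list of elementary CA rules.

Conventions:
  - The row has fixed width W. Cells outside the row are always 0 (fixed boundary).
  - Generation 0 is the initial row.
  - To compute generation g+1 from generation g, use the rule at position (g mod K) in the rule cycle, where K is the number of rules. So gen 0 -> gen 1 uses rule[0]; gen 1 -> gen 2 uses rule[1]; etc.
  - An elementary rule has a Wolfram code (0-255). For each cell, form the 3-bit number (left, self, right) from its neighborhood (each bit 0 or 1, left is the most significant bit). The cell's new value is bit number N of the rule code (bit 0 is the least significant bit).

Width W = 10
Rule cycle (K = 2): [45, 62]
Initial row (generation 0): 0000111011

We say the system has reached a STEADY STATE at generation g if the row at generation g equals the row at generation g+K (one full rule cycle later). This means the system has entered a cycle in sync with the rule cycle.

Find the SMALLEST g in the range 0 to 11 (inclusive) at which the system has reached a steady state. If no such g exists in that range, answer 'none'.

Gen 0: 0000111011
Gen 1 (rule 45): 1110100110
Gen 2 (rule 62): 1001111101
Gen 3 (rule 45): 1001000011
Gen 4 (rule 62): 1111100110
Gen 5 (rule 45): 1000000100
Gen 6 (rule 62): 1100001110
Gen 7 (rule 45): 1001101000
Gen 8 (rule 62): 1111011100
Gen 9 (rule 45): 1000110001
Gen 10 (rule 62): 1101101011
Gen 11 (rule 45): 1011011110
Gen 12 (rule 62): 1110110001
Gen 13 (rule 45): 1001100101

Answer: none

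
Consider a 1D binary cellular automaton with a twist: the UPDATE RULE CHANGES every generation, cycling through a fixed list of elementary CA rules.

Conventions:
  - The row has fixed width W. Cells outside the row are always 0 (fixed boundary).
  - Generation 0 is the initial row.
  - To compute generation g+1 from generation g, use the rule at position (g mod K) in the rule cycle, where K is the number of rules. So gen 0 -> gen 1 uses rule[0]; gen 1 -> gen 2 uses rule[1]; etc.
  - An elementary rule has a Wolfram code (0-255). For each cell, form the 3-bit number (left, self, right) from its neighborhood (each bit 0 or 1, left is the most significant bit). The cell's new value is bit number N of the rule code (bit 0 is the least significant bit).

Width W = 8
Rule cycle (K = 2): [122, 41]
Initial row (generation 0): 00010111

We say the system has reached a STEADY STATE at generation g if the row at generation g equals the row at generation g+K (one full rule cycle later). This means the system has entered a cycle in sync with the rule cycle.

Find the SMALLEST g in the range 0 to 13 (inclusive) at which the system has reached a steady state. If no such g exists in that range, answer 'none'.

Gen 0: 00010111
Gen 1 (rule 122): 00101101
Gen 2 (rule 41): 10011010
Gen 3 (rule 122): 01111101
Gen 4 (rule 41): 01000010
Gen 5 (rule 122): 10100101
Gen 6 (rule 41): 01000010
Gen 7 (rule 122): 10100101
Gen 8 (rule 41): 01000010
Gen 9 (rule 122): 10100101
Gen 10 (rule 41): 01000010
Gen 11 (rule 122): 10100101
Gen 12 (rule 41): 01000010
Gen 13 (rule 122): 10100101
Gen 14 (rule 41): 01000010
Gen 15 (rule 122): 10100101

Answer: 4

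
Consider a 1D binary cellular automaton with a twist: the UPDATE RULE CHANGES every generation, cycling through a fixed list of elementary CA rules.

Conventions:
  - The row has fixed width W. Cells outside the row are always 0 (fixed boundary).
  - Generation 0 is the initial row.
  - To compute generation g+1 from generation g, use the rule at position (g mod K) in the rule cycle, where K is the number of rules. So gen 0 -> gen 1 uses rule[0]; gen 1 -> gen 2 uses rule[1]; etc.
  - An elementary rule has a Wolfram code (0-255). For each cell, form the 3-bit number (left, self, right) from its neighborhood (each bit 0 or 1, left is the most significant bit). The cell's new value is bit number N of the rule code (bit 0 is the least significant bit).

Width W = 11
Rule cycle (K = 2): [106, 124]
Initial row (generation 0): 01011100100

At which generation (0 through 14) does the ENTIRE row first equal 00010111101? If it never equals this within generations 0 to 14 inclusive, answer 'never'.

Gen 0: 01011100100
Gen 1 (rule 106): 10110101000
Gen 2 (rule 124): 11111111100
Gen 3 (rule 106): 10000000100
Gen 4 (rule 124): 11000000110
Gen 5 (rule 106): 11000001110
Gen 6 (rule 124): 11100001011
Gen 7 (rule 106): 10100010111
Gen 8 (rule 124): 11110011101
Gen 9 (rule 106): 10010110110
Gen 10 (rule 124): 11011111111
Gen 11 (rule 106): 11110000001
Gen 12 (rule 124): 10011000001
Gen 13 (rule 106): 00111000010
Gen 14 (rule 124): 00101100011

Answer: never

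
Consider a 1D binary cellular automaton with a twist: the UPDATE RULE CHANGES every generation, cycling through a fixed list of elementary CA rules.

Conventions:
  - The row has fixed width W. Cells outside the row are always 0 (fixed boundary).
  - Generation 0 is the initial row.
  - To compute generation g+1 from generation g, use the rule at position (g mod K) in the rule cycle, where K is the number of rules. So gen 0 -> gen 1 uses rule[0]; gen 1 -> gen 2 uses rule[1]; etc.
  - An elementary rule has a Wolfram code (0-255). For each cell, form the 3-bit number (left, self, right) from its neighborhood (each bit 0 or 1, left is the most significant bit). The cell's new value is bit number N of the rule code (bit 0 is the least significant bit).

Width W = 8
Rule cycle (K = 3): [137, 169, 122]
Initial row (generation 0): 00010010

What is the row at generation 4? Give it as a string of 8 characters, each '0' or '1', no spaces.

Answer: 01100100

Derivation:
Gen 0: 00010010
Gen 1 (rule 137): 11000000
Gen 2 (rule 169): 10011111
Gen 3 (rule 122): 01110001
Gen 4 (rule 137): 01100100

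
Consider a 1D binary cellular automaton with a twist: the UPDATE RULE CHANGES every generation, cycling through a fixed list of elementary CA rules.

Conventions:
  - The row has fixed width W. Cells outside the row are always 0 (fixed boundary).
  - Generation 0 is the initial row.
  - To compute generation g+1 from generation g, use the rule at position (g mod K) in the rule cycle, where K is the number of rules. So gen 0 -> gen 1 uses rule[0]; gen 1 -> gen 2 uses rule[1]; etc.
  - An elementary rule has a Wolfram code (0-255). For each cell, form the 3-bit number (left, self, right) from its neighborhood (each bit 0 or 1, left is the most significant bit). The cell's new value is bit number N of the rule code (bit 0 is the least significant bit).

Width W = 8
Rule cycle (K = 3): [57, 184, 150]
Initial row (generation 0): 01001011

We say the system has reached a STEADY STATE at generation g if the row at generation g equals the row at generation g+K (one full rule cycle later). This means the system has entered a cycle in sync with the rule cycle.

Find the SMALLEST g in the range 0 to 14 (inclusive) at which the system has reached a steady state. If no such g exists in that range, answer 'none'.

Answer: 4

Derivation:
Gen 0: 01001011
Gen 1 (rule 57): 00100110
Gen 2 (rule 184): 00010101
Gen 3 (rule 150): 00110101
Gen 4 (rule 57): 10101010
Gen 5 (rule 184): 01010101
Gen 6 (rule 150): 11010101
Gen 7 (rule 57): 10101010
Gen 8 (rule 184): 01010101
Gen 9 (rule 150): 11010101
Gen 10 (rule 57): 10101010
Gen 11 (rule 184): 01010101
Gen 12 (rule 150): 11010101
Gen 13 (rule 57): 10101010
Gen 14 (rule 184): 01010101
Gen 15 (rule 150): 11010101
Gen 16 (rule 57): 10101010
Gen 17 (rule 184): 01010101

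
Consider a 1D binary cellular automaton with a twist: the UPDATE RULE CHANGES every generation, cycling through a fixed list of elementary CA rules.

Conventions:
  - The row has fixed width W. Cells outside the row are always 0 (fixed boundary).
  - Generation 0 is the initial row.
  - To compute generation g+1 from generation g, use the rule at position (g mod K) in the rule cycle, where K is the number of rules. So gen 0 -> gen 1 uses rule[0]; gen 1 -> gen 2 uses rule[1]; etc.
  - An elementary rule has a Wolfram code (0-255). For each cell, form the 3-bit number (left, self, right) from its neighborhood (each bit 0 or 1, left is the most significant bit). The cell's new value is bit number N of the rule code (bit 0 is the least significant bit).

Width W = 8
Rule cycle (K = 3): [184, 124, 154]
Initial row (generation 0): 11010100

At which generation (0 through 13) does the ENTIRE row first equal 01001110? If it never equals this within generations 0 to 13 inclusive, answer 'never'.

Answer: 6

Derivation:
Gen 0: 11010100
Gen 1 (rule 184): 10101010
Gen 2 (rule 124): 11111111
Gen 3 (rule 154): 11111110
Gen 4 (rule 184): 11111101
Gen 5 (rule 124): 10000111
Gen 6 (rule 154): 01001110
Gen 7 (rule 184): 00101101
Gen 8 (rule 124): 00111111
Gen 9 (rule 154): 01111110
Gen 10 (rule 184): 01111101
Gen 11 (rule 124): 01000111
Gen 12 (rule 154): 10101110
Gen 13 (rule 184): 01011101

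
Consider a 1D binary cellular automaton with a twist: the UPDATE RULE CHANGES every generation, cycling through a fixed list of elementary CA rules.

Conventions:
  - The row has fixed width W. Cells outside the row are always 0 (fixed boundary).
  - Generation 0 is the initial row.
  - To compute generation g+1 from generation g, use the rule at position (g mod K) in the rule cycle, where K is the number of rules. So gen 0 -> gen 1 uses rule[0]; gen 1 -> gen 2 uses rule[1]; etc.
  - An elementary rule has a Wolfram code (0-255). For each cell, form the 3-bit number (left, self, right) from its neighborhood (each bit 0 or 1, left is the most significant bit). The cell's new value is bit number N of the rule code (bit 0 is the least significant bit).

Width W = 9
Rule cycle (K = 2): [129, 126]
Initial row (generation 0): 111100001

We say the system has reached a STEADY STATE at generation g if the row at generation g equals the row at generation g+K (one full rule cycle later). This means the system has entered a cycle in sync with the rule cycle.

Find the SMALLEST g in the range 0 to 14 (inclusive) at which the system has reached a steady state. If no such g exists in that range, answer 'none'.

Gen 0: 111100001
Gen 1 (rule 129): 011001100
Gen 2 (rule 126): 111111110
Gen 3 (rule 129): 011111100
Gen 4 (rule 126): 110000110
Gen 5 (rule 129): 000110000
Gen 6 (rule 126): 001111000
Gen 7 (rule 129): 100110011
Gen 8 (rule 126): 111111111
Gen 9 (rule 129): 011111110
Gen 10 (rule 126): 110000011
Gen 11 (rule 129): 000111000
Gen 12 (rule 126): 001101100
Gen 13 (rule 129): 100000001
Gen 14 (rule 126): 110000011
Gen 15 (rule 129): 000111000
Gen 16 (rule 126): 001101100

Answer: none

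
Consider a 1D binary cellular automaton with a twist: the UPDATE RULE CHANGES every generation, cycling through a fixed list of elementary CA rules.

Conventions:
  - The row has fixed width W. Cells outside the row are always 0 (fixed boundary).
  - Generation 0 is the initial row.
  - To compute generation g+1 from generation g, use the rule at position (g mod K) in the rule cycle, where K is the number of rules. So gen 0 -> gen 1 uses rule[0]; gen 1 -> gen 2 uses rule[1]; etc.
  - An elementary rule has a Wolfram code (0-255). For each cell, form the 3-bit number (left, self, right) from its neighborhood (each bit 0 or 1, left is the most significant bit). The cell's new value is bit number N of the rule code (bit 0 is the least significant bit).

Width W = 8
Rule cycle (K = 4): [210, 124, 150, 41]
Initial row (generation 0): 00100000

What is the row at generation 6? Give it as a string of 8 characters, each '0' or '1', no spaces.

Answer: 11110111

Derivation:
Gen 0: 00100000
Gen 1 (rule 210): 01010000
Gen 2 (rule 124): 01111000
Gen 3 (rule 150): 10110100
Gen 4 (rule 41): 01101001
Gen 5 (rule 210): 10100110
Gen 6 (rule 124): 11110111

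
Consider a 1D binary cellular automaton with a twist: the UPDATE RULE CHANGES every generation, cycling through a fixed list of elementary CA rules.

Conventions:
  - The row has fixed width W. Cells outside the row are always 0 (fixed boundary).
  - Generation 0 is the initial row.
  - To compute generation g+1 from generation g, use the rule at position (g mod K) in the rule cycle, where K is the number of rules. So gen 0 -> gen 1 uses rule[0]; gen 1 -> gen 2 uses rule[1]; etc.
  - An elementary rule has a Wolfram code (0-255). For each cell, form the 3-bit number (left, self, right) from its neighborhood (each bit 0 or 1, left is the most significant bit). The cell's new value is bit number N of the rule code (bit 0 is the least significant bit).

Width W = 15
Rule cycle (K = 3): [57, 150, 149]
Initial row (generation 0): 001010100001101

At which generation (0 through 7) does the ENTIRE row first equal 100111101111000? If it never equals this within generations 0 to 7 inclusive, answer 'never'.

Answer: never

Derivation:
Gen 0: 001010100001101
Gen 1 (rule 57): 100101011101010
Gen 2 (rule 150): 111101001001011
Gen 3 (rule 149): 011001101101000
Gen 4 (rule 57): 010101011010111
Gen 5 (rule 150): 110101000010010
Gen 6 (rule 149): 000101111011011
Gen 7 (rule 57): 110011000110110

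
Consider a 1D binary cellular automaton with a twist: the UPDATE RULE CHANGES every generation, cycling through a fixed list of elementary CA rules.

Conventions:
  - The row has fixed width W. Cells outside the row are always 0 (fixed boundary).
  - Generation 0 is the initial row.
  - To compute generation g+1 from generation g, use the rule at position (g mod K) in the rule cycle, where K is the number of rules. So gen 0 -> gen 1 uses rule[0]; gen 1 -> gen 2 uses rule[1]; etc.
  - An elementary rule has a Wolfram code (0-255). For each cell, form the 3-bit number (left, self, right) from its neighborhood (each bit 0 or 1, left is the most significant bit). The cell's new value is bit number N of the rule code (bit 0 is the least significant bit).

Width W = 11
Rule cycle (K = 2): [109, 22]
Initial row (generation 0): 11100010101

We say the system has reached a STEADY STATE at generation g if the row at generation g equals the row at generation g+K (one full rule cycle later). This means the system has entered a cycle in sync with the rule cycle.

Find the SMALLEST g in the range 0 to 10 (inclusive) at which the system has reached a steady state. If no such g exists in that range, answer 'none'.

Gen 0: 11100010101
Gen 1 (rule 109): 10101011111
Gen 2 (rule 22): 10101000000
Gen 3 (rule 109): 11111011111
Gen 4 (rule 22): 00000000000
Gen 5 (rule 109): 11111111111
Gen 6 (rule 22): 00000000000
Gen 7 (rule 109): 11111111111
Gen 8 (rule 22): 00000000000
Gen 9 (rule 109): 11111111111
Gen 10 (rule 22): 00000000000
Gen 11 (rule 109): 11111111111
Gen 12 (rule 22): 00000000000

Answer: 4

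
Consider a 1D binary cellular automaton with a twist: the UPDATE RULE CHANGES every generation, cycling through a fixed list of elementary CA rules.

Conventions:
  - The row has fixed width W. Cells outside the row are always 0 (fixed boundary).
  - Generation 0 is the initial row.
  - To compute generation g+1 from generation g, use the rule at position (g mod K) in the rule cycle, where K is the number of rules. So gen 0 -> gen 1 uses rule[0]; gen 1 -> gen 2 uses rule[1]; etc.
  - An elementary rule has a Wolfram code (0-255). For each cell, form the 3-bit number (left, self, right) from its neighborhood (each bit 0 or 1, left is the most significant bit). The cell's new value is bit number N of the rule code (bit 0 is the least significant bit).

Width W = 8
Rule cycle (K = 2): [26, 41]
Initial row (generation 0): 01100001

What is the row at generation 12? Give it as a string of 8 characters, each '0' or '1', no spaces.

Answer: 00111000

Derivation:
Gen 0: 01100001
Gen 1 (rule 26): 11010010
Gen 2 (rule 41): 10100000
Gen 3 (rule 26): 00010000
Gen 4 (rule 41): 11000111
Gen 5 (rule 26): 10101100
Gen 6 (rule 41): 01011001
Gen 7 (rule 26): 10010110
Gen 8 (rule 41): 00001100
Gen 9 (rule 26): 00011010
Gen 10 (rule 41): 11010100
Gen 11 (rule 26): 10000010
Gen 12 (rule 41): 00111000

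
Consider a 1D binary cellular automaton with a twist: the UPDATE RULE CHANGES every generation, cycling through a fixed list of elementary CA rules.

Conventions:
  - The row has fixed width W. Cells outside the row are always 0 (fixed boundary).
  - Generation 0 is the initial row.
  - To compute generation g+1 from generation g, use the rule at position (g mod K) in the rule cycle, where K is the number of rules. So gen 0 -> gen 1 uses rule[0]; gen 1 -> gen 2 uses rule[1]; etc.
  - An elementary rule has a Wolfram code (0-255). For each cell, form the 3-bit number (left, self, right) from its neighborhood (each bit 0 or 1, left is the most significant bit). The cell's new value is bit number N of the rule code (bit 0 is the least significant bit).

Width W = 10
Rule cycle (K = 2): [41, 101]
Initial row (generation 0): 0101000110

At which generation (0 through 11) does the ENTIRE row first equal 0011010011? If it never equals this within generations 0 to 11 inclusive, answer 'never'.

Gen 0: 0101000110
Gen 1 (rule 41): 0010010100
Gen 2 (rule 101): 1010011101
Gen 3 (rule 41): 0100010010
Gen 4 (rule 101): 0101010010
Gen 5 (rule 41): 0010100000
Gen 6 (rule 101): 1011101111
Gen 7 (rule 41): 0110011000
Gen 8 (rule 101): 0010001011
Gen 9 (rule 41): 1000100110
Gen 10 (rule 101): 1010100010
Gen 11 (rule 41): 0101001000

Answer: never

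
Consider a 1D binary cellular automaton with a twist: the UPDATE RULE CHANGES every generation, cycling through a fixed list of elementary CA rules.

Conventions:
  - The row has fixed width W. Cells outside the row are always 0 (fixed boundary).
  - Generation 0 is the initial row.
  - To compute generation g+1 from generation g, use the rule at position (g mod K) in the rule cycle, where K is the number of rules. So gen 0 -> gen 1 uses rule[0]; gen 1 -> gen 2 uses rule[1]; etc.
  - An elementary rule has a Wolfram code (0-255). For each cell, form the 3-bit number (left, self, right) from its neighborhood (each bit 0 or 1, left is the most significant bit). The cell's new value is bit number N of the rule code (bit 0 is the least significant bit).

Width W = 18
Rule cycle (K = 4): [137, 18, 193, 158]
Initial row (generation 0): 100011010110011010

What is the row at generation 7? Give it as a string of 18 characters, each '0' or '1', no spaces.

Answer: 111001011111111000

Derivation:
Gen 0: 100011010110011010
Gen 1 (rule 137): 001010000100010000
Gen 2 (rule 18): 010001001010101000
Gen 3 (rule 193): 000100000000000011
Gen 4 (rule 158): 001110000000000110
Gen 5 (rule 137): 101100111111110100
Gen 6 (rule 18): 000011000000000010
Gen 7 (rule 193): 111001011111111000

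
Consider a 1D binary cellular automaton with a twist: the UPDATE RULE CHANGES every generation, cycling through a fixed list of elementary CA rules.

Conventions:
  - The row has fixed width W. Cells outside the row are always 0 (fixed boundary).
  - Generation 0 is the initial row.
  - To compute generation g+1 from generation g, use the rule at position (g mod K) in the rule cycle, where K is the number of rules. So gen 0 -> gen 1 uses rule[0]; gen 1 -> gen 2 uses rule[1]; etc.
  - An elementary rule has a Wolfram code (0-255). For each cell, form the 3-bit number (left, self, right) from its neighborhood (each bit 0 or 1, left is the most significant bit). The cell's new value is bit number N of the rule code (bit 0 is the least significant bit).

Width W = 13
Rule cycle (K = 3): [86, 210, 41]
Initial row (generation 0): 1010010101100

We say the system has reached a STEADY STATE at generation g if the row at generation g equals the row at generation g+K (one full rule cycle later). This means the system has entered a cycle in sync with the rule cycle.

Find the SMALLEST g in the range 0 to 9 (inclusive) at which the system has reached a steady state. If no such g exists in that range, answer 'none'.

Gen 0: 1010010101100
Gen 1 (rule 86): 1011110100110
Gen 2 (rule 210): 0001110011011
Gen 3 (rule 41): 1101000010110
Gen 4 (rule 86): 0101100110011
Gen 5 (rule 210): 1000111011101
Gen 6 (rule 41): 0010100110010
Gen 7 (rule 86): 0110111011111
Gen 8 (rule 210): 1010011001111
Gen 9 (rule 41): 0100010001000
Gen 10 (rule 86): 1110111011100
Gen 11 (rule 210): 0110011001110
Gen 12 (rule 41): 0100010001000

Answer: 9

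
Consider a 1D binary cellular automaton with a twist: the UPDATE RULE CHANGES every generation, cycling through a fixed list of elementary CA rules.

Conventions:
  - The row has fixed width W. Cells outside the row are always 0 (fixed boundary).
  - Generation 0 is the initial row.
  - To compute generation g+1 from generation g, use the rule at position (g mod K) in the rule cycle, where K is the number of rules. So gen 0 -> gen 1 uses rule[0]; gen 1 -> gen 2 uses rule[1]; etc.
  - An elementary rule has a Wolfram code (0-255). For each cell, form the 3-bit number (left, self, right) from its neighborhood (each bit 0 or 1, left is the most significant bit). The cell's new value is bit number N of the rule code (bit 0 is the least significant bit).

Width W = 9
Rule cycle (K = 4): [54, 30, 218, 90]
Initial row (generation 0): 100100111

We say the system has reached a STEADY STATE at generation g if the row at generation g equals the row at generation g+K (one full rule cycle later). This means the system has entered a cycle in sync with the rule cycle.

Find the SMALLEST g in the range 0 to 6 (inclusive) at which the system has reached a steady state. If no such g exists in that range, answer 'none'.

Gen 0: 100100111
Gen 1 (rule 54): 111111000
Gen 2 (rule 30): 100000100
Gen 3 (rule 218): 010001010
Gen 4 (rule 90): 101010001
Gen 5 (rule 54): 111111011
Gen 6 (rule 30): 100000010
Gen 7 (rule 218): 010000101
Gen 8 (rule 90): 101001000
Gen 9 (rule 54): 111111100
Gen 10 (rule 30): 100000010

Answer: 6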